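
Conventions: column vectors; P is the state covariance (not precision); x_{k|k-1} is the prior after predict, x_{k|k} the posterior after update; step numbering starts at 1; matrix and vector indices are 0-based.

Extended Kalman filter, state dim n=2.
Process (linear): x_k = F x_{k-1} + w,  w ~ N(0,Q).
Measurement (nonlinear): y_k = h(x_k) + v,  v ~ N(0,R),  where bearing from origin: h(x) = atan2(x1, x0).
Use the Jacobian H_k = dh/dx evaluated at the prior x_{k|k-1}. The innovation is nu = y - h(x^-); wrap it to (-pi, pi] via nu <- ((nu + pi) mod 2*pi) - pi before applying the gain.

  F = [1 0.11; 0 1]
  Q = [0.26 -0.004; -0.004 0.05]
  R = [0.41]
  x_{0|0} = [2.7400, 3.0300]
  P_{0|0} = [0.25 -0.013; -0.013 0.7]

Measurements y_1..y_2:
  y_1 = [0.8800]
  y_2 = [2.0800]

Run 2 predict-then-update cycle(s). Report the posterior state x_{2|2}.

step 1: x^-=[3.0733, 3.0300]  P^-=[0.5156 0.0600; 0.0600 0.7500]  H_jac=[-0.1627 0.1650]  S=[0.4408]  K=[-0.1678; 0.2586]  nu=[0.1017]  x^+=[3.0562, 3.0563]  P^+=[0.5032 0.0791; 0.0791 0.7205]
step 2: x^-=[3.3924, 3.0563]  P^-=[0.7893 0.1544; 0.1544 0.7705]  H_jac=[-0.1466 0.1627]  S=[0.4400]  K=[-0.2059; 0.2335]  nu=[1.3467]  x^+=[3.1152, 3.3708]  P^+=[0.7707 0.1755; 0.1755 0.7465]

x_post = [3.1152, 3.3708]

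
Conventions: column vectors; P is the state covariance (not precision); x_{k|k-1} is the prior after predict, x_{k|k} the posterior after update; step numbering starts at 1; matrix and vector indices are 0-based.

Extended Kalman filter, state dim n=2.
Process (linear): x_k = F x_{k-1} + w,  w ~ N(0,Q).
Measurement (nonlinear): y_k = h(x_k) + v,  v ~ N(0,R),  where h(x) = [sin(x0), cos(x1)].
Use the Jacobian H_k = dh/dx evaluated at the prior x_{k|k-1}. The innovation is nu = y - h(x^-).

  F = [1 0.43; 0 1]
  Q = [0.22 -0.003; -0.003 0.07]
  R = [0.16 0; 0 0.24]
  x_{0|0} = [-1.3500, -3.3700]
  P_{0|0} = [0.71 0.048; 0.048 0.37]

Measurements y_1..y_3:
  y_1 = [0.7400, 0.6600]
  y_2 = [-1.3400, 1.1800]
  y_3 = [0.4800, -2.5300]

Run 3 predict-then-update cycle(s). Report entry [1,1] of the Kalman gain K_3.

step 1: x^-=[-2.7991, -3.3700]  P^-=[1.0397 0.2041; 0.2041 0.4400]  H_jac=[-0.9419 0.0000; 0.0000 -0.2264]  S=[1.0824 0.0435; 0.0435 0.2626]  K=[-0.9037 -0.0262; -0.1634 -0.3524]  nu=[1.0758, 1.6340]  x^+=[-3.8141, -4.1216]  P^+=[0.1535 0.0278; 0.0278 0.3735]
step 2: x^-=[-5.5864, -4.1216]  P^-=[0.4664 0.1854; 0.1854 0.4435]  H_jac=[0.7669 0.0000; 0.0000 -0.8305]  S=[0.4343 -0.1181; -0.1181 0.5459]  K=[0.7936 -0.1104; 0.1529 -0.6416]  nu=[-1.9818, 1.7370]  x^+=[-7.3508, -5.5391]  P^+=[0.1656 0.0319; 0.0319 0.1854]
step 3: x^-=[-9.7326, -5.5391]  P^-=[0.4473 0.1086; 0.1086 0.2554]  H_jac=[-0.9530 0.0000; 0.0000 -0.6773]  S=[0.5662 0.0701; 0.0701 0.3572]  K=[-0.7454 -0.0597; -0.1259 -0.4596]  nu=[0.1770, -3.2657]  x^+=[-9.6697, -4.0604]  P^+=[0.1252 0.0211; 0.0211 0.1629]

K[1,1] = -0.4596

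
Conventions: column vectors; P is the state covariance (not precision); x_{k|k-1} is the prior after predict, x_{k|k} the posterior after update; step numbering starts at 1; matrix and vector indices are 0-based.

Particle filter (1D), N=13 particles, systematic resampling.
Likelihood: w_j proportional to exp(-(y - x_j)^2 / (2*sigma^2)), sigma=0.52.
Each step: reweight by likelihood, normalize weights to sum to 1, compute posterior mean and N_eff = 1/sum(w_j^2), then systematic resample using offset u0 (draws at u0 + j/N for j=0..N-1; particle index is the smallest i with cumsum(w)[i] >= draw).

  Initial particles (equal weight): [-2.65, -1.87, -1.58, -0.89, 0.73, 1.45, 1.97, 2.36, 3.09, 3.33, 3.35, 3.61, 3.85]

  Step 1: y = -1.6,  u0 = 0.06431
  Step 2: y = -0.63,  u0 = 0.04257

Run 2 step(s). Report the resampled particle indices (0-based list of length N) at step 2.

step 1: w=[0.0543, 0.3646, 0.4169, 0.1642, 0.0000, 0.0000, 0.0000, 0.0000, 0.0000, 0.0000, 0.0000, 0.0000, 0.0000]  mean=-1.6305  Neff=2.9709  idx=[1, 1, 1, 1, 1, 2, 2, 2, 2, 2, 2, 3, 3]
step 2: w=[0.0183, 0.0183, 0.0183, 0.0183, 0.0183, 0.0591, 0.0591, 0.0591, 0.0591, 0.0591, 0.0591, 0.2769, 0.2769]  mean=-1.2244  Neff=5.6816  idx=[2, 5, 6, 8, 9, 10, 11, 11, 11, 12, 12, 12, 12]

resampled_idx = [2, 5, 6, 8, 9, 10, 11, 11, 11, 12, 12, 12, 12]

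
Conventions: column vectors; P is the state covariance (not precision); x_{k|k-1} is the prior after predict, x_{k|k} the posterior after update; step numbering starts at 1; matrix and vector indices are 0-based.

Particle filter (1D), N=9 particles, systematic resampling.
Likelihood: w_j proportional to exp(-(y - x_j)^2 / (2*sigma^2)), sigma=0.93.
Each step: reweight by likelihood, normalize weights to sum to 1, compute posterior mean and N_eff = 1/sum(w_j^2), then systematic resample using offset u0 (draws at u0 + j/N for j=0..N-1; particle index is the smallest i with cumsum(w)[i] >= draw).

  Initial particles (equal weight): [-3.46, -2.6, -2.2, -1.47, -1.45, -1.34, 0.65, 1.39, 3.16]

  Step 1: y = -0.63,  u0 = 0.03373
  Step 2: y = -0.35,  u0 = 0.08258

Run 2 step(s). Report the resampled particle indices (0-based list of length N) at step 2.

resampled_idx = [1, 2, 3, 4, 5, 6, 7, 7, 8]

step 1: w=[0.0033, 0.0362, 0.0821, 0.2270, 0.2314, 0.2551, 0.1324, 0.0323, 0.0001]  mean=-1.1663  Neff=5.0807  idx=[1, 3, 3, 4, 4, 5, 5, 5, 6]
step 2: w=[0.0125, 0.1132, 0.1132, 0.1161, 0.1161, 0.1326, 0.1326, 0.1326, 0.1311]  mean=-1.1499  Neff=8.1516  idx=[1, 2, 3, 4, 5, 6, 7, 7, 8]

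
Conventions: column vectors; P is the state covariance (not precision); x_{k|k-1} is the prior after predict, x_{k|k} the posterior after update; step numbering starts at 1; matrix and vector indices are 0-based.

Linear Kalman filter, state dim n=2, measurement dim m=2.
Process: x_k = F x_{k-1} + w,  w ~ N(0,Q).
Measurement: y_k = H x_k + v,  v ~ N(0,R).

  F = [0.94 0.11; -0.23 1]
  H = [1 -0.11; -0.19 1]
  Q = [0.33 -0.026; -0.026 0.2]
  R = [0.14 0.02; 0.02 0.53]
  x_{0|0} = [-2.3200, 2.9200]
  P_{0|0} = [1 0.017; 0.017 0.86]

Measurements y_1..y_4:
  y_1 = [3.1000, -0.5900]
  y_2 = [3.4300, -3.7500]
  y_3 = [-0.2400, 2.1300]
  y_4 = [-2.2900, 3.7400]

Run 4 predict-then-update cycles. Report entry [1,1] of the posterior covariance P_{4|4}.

step 1: x^-=[-1.8596, 3.4536]  P^-=[1.2275 -0.1321; -0.1321 1.1051]  S=[1.4099 -0.4696; -0.4696 1.7296]  K=[0.8912 0.0308; 0.0415 0.6647]  nu=[5.3395, -4.3969]  x^+=[2.7635, 0.7526]  P^+=[0.1319 0.0592; 0.0592 0.3644]
step 2: x^-=[2.6805, 0.1170]  P^-=[0.4632 0.0397; 0.0397 0.5441]  S=[0.6010 -0.0873; -0.0873 1.0758]  K=[0.7659 0.0173; 0.0394 0.5020]  nu=[0.7624, -3.3577]  x^+=[3.2064, -1.5385]  P^+=[0.1126 0.0459; 0.0459 0.2756]
step 3: x^-=[2.8448, -2.2760]  P^-=[0.4423 0.0219; 0.0219 0.4604]  S=[0.5831 -0.0923; -0.0923 0.9981]  K=[0.7557 0.0077; 0.0235 0.4593]  nu=[-3.3351, 4.9465]  x^+=[0.3623, -0.0822]  P^+=[0.1104 0.0401; 0.0401 0.2515]
step 4: x^-=[0.3315, -0.1655]  P^-=[0.4389 0.0145; 0.0145 0.4389]  S=[0.5810 -0.0968; -0.0968 0.9792]  K=[0.7533 0.0042; 0.0164 0.4470]  nu=[-2.6397, 3.9685]  x^+=[-1.6405, 1.5652]  P^+=[0.1097 0.0381; 0.0381 0.2445]

P_post[1,1] = 0.2445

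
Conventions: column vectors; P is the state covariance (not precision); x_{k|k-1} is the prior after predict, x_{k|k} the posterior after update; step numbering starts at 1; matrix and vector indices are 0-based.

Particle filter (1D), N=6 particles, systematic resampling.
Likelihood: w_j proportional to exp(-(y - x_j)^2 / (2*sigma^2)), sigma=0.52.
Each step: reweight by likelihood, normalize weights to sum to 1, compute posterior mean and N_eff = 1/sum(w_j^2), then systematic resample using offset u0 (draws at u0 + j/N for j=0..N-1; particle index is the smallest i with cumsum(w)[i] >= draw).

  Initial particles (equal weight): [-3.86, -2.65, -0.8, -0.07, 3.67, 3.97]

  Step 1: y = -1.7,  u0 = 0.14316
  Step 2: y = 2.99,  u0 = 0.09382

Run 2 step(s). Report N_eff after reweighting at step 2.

N_eff = 4.0000

step 1: w=[0.0004, 0.4491, 0.5329, 0.0175, 0.0000, 0.0000]  mean=-1.6194  Neff=2.0575  idx=[1, 1, 2, 2, 2, 2]
step 2: w=[0.0000, 0.0000, 0.2500, 0.2500, 0.2500, 0.2500]  mean=-0.8000  Neff=4.0000  idx=[2, 3, 3, 4, 5, 5]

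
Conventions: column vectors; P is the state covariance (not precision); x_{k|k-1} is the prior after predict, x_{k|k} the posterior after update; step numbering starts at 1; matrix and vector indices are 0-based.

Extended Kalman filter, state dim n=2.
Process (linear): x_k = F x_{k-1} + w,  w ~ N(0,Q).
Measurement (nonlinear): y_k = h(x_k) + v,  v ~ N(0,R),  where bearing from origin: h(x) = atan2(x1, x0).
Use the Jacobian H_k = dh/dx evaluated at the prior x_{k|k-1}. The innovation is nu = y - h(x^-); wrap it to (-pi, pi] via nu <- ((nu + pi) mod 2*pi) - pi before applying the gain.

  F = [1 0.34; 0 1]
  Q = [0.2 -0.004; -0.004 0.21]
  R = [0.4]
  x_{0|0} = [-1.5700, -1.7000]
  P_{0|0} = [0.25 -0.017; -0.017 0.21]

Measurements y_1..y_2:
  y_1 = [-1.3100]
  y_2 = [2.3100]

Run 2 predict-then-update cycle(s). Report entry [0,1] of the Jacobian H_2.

H_jac[0,1] = -0.2437

step 1: x^-=[-2.1480, -1.7000]  P^-=[0.4627 0.0504; 0.0504 0.4200]  H_jac=[0.2265 -0.2863]  S=[0.4516]  K=[0.2002; -0.2409]  nu=[1.1621]  x^+=[-1.9154, -1.9800]  P^+=[0.4446 0.0722; 0.0722 0.3938]
step 2: x^-=[-2.5886, -1.9800]  P^-=[0.7392 0.2021; 0.2021 0.6038]  H_jac=[0.1864 -0.2437]  S=[0.4432]  K=[0.1998; -0.2470]  nu=[-1.4846]  x^+=[-2.8852, -1.6132]  P^+=[0.7215 0.2239; 0.2239 0.5767]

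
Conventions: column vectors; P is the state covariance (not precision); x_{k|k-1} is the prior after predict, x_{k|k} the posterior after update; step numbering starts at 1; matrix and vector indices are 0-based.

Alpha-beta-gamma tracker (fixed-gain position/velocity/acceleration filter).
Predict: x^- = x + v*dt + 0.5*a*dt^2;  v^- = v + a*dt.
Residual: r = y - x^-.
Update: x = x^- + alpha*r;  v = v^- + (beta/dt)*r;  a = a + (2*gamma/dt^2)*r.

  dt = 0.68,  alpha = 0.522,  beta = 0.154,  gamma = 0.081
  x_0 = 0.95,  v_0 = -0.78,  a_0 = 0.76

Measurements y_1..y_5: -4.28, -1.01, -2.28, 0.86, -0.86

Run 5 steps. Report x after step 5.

step 1: x_pred=0.5953  r=-4.8753  x^+=-1.9496  v^+=-1.3673  a^+=-0.9480
step 2: x_pred=-3.0986  r=2.0886  x^+=-2.0083  v^+=-1.5390  a^+=-0.2163
step 3: x_pred=-3.1049  r=0.8249  x^+=-2.6743  v^+=-1.4993  a^+=0.0727
step 4: x_pred=-3.6770  r=4.5370  x^+=-1.3087  v^+=-0.4224  a^+=1.6622
step 5: x_pred=-1.2116  r=0.3516  x^+=-1.0281  v^+=0.7875  a^+=1.7854

x_post = -1.0281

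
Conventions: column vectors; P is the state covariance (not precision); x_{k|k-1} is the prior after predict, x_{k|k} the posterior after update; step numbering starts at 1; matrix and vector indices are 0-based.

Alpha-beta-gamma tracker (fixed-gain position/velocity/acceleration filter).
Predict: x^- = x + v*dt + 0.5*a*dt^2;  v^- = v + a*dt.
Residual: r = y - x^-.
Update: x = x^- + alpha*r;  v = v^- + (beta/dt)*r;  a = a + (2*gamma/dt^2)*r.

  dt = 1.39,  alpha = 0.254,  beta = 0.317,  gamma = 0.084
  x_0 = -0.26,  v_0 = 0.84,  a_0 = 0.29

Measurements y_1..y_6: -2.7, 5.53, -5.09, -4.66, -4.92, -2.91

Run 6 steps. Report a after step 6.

step 1: x_pred=1.1878  r=-3.8878  x^+=0.2003  v^+=0.3565  a^+=-0.0480
step 2: x_pred=0.6493  r=4.8807  x^+=1.8890  v^+=1.4028  a^+=0.3763
step 3: x_pred=4.2024  r=-9.2924  x^+=1.8421  v^+=-0.1933  a^+=-0.4317
step 4: x_pred=1.1564  r=-5.8164  x^+=-0.3210  v^+=-2.1198  a^+=-0.9374
step 5: x_pred=-4.1731  r=-0.7469  x^+=-4.3628  v^+=-3.5931  a^+=-1.0023
step 6: x_pred=-10.3256  r=7.4156  x^+=-8.4420  v^+=-3.2952  a^+=-0.3575

a_post = -0.3575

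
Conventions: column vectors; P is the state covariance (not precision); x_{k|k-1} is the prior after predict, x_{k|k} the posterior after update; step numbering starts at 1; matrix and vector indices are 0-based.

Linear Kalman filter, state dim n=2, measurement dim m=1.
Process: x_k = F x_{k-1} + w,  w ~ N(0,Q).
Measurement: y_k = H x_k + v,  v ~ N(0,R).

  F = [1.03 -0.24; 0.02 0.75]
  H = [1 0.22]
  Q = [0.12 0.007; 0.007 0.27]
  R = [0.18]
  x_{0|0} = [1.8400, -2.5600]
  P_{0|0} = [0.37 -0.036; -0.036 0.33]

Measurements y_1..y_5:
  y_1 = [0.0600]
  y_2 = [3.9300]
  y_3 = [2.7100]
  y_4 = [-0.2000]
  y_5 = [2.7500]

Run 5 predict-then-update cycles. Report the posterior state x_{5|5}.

x_post = [2.2810, -0.3681]

step 1: x^-=[2.5096, -1.8832]  P^-=[0.5493 -0.0724; -0.0724 0.4547]  S=[0.7195]  K=[0.7414; 0.0384]  nu=[-2.0353]  x^+=[1.0007, -1.9613]  P^+=[0.1539 -0.0929; -0.0929 0.4536]
step 2: x^-=[1.5014, -1.4510]  P^-=[0.3553 -0.1428; -0.1428 0.5224]  S=[0.4978]  K=[0.6507; -0.0560]  nu=[2.7478]  x^+=[3.2894, -1.6048]  P^+=[0.1446 -0.1247; -0.1247 0.5209]
step 3: x^-=[3.7732, -1.1378]  P^-=[0.3650 -0.1795; -0.1795 0.5593]  S=[0.4931]  K=[0.6601; -0.1145]  nu=[-0.8129]  x^+=[3.2366, -1.0447]  P^+=[0.1501 -0.1422; -0.1422 0.5529]
step 4: x^-=[3.5844, -0.7188]  P^-=[0.3814 -0.1986; -0.1986 0.5768]  S=[0.5019]  K=[0.6728; -0.1429]  nu=[-3.6263]  x^+=[1.1445, -0.2007]  P^+=[0.1542 -0.1504; -0.1504 0.5665]
step 5: x^-=[1.2270, -0.1276]  P^-=[0.3905 -0.2072; -0.2072 0.5842]  S=[0.5076]  K=[0.6795; -0.1550]  nu=[1.5510]  x^+=[2.2810, -0.3681]  P^+=[0.1561 -0.1537; -0.1537 0.5720]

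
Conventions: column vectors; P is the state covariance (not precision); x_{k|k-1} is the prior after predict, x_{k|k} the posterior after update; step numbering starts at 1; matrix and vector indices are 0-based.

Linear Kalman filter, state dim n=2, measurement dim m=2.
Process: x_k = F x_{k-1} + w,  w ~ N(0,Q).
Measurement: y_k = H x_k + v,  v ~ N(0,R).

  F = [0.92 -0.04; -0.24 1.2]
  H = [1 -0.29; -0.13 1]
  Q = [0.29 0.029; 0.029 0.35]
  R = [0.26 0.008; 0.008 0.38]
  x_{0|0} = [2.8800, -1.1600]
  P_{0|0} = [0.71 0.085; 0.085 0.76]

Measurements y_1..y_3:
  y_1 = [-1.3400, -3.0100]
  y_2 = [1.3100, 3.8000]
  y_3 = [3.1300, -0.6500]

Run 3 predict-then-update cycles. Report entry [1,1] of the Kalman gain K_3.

step 1: x^-=[2.6960, -2.0832]  P^-=[0.8859 -0.0696; -0.0696 1.4363]  S=[1.3071 -0.5959; -0.5959 1.8494]  K=[0.7592 0.1447; -0.0183 0.7756]  nu=[-4.6401, -0.5763]  x^+=[-0.9102, -2.4454]  P^+=[0.2247 0.0903; 0.0903 0.3063]
step 2: x^-=[-0.7396, -2.7160]  P^-=[0.4741 0.0652; 0.0652 0.7521]  S=[0.7595 -0.2040; -0.2040 1.1231]  K=[0.6309 0.1178; -0.0246 0.6576]  nu=[1.2620, 6.4198]  x^+=[0.8131, 1.4746]  P^+=[0.1865 0.0741; 0.0741 0.2593]
step 3: x^-=[0.6890, 1.5744]  P^-=[0.4428 0.0579; 0.0579 0.6915]  S=[0.7274 -0.1901; -0.1901 1.0639]  K=[0.6144 0.1100; -0.0296 0.6376]  nu=[2.8976, -2.1349]  x^+=[2.2344, 0.1276]  P^+=[0.1810 0.0703; 0.0703 0.2512]

K[1,1] = 0.6376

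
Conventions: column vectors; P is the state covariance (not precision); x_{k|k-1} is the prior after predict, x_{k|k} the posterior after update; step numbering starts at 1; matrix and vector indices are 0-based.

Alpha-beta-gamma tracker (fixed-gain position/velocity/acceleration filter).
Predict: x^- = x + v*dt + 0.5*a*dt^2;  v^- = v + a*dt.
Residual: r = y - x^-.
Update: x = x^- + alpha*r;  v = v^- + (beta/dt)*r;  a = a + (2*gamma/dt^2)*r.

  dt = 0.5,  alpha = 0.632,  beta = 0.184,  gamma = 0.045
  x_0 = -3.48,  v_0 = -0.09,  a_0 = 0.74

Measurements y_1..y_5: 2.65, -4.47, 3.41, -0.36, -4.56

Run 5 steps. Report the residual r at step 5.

resid = -7.4102

step 1: x_pred=-3.4325  r=6.0825  x^+=0.4116  v^+=2.5184  a^+=2.9297
step 2: x_pred=2.0370  r=-6.5070  x^+=-2.0754  v^+=1.5886  a^+=0.5872
step 3: x_pred=-1.2077  r=4.6177  x^+=1.7107  v^+=3.5815  a^+=2.2495
step 4: x_pred=3.7826  r=-4.1426  x^+=1.1645  v^+=3.1818  a^+=0.7582
step 5: x_pred=2.8502  r=-7.4102  x^+=-1.8331  v^+=0.8340  a^+=-1.9095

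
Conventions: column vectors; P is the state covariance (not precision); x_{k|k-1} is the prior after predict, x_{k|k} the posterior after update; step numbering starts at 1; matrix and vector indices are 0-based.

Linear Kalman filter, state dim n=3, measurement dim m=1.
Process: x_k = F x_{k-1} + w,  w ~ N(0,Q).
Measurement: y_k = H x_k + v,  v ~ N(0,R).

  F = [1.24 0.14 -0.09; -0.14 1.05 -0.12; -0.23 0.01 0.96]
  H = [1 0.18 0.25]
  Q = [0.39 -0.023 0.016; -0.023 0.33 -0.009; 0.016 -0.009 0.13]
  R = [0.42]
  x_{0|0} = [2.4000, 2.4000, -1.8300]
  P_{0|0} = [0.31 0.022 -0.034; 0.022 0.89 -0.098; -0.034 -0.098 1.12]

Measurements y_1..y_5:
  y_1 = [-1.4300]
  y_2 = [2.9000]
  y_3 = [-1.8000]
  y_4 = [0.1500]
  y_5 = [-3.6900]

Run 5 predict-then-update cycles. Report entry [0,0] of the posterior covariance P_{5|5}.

P_post[0,0] = 0.5093

step 1: x^-=[3.4767, 2.4036, -2.2848]  P^-=[0.9109 0.1099 -0.2226; 0.1099 1.3505 -0.2191; -0.2226 -0.2191 1.1917]  S=[1.3576]  K=[0.6445; 0.2196; 0.0264]  nu=[-4.7681]  x^+=[0.4036, 1.3563, -2.4108]  P^+=[0.3469 -0.0823 -0.2457; -0.0823 1.2850 -0.2270; -0.2457 -0.2270 1.1908]
step 2: x^-=[0.9074, 1.6569, -2.3936]  P^-=[0.9903 0.0717 -0.5103; 0.0717 1.8438 -0.3038; -0.5103 -0.3038 1.3504]  S=[1.2977]  K=[0.6747; 0.2525; -0.1752]  nu=[2.2928]  x^+=[2.4544, 2.2358, -2.7953]  P^+=[0.3995 -0.1494 -0.3569; -0.1494 1.7611 -0.2464; -0.3569 -0.2464 1.3106]
step 3: x^-=[3.6080, 2.3394, -3.2257]  P^-=[1.0834 0.0652 -0.6709; 0.0652 2.3923 -0.3023; -0.6709 -0.3023 1.5127]  S=[1.3363]  K=[0.6940; 0.3145; -0.2598]  nu=[-5.0227]  x^+=[0.1221, 0.7600, -1.9210]  P^+=[0.4398 -0.2265 -0.4300; -0.2265 2.2602 -0.1931; -0.4300 -0.1931 1.4225]
step 4: x^-=[0.4307, 1.0114, -1.8647]  P^-=[1.1442 0.0379 -0.7712; 0.0379 2.9518 -0.2285; -0.7712 -0.2285 1.6517]  S=[1.3705]  K=[0.6991; 0.3736; -0.2914]  nu=[0.0034]  x^+=[0.4331, 1.0127, -1.8657]  P^+=[0.4743 -0.3201 -0.4920; -0.3201 2.7604 -0.0792; -0.4920 -0.0792 1.5353]
step 5: x^-=[0.8467, 1.2265, -1.8805]  P^-=[1.1864 -0.0177 -0.8481; -0.0177 3.5023 -0.0911; -0.8481 -0.0911 1.7875]  S=[1.3930]  K=[0.6972; 0.4235; -0.2998]  nu=[-4.2874]  x^+=[-2.1425, -0.5893, -0.5952]  P^+=[0.5093 -0.4290 -0.5569; -0.4290 3.2525 0.0858; -0.5569 0.0858 1.6623]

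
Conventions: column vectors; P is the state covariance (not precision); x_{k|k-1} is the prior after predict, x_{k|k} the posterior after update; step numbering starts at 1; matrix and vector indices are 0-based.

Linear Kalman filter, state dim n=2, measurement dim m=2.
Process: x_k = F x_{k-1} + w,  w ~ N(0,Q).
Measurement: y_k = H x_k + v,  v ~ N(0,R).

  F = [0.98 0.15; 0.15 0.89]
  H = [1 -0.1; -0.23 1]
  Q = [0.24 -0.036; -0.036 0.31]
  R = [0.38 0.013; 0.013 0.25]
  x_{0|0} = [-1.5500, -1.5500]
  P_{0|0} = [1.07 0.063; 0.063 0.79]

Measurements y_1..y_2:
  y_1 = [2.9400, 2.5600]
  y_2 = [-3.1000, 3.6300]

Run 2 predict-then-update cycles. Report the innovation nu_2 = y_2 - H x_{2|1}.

innov = [-5.1367, 1.9764]

step 1: x^-=[-1.7515, -1.6120]  P^-=[1.3039 0.2831; 0.2831 0.9767]  S=[1.6371 -0.0949; -0.0949 1.1654]  K=[0.7821 0.0493; 0.1594 0.7952]  nu=[4.5303, 3.7692]  x^+=[1.9773, 2.1072]  P^+=[0.3071 0.0931; 0.0931 0.2223]
step 2: x^-=[2.2539, 2.1720]  P^-=[0.5674 0.1222; 0.1222 0.5178]  S=[0.9281 -0.0443; -0.0443 0.7417]  K=[0.5993 0.0246; 0.1077 0.6668]  nu=[-5.1367, 1.9764]  x^+=[-0.7761, 2.9368]  P^+=[0.2349 0.0679; 0.0679 0.1837]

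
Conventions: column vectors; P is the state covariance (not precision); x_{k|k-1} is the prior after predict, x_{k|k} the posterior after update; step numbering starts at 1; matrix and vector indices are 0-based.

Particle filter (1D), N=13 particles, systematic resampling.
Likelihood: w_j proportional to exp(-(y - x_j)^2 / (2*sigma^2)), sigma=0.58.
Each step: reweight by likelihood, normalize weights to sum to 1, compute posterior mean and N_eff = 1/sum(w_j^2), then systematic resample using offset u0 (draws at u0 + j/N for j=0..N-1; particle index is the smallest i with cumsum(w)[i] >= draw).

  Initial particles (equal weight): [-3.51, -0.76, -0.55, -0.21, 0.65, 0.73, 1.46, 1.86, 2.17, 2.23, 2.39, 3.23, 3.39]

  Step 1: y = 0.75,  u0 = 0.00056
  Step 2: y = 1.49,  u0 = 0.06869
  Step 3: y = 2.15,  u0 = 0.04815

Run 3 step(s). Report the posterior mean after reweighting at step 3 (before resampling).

step 1: w=[0.0000, 0.0109, 0.0262, 0.0822, 0.3185, 0.3231, 0.1528, 0.0518, 0.0161, 0.0125, 0.0059, 0.0000, 0.0000]  mean=0.7995  Neff=4.1695  idx=[1, 3, 4, 4, 4, 4, 5, 5, 5, 5, 6, 6, 7]
step 2: w=[0.0001, 0.0023, 0.0591, 0.0591, 0.0591, 0.0591, 0.0715, 0.0715, 0.0715, 0.0715, 0.1686, 0.1686, 0.1377]  mean=1.1105  Neff=9.0684  idx=[3, 4, 5, 6, 7, 8, 10, 10, 10, 11, 11, 12, 12]
step 3: w=[0.0079, 0.0079, 0.0079, 0.0111, 0.0111, 0.0111, 0.1099, 0.1099, 0.1099, 0.1099, 0.1099, 0.1968, 0.1968]  mean=1.5739  Neff=7.2266  idx=[5, 6, 7, 8, 8, 9, 10, 10, 11, 11, 12, 12, 12]

post_mean = 1.5739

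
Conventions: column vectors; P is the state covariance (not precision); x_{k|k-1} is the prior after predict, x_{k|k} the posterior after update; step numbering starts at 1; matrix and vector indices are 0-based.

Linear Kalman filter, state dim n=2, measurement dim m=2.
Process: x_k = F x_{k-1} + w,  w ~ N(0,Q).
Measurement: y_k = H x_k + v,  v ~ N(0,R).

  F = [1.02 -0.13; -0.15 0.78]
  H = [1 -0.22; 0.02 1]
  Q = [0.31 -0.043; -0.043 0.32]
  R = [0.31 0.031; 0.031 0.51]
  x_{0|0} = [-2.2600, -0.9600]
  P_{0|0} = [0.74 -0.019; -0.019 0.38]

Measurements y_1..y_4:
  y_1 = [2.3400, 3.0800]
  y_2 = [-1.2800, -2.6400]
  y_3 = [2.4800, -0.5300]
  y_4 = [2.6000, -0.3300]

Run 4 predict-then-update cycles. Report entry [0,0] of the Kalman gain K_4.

K[0,0] = 0.6036

step 1: x^-=[-2.1804, -0.4098]  P^-=[1.0914 -0.2102; -0.2102 0.5723]  S=[1.5216 -0.2824; -0.2824 1.0743]  K=[0.7518 0.0222; -0.1291 0.4949]  nu=[4.4302, 3.5334]  x^+=[1.2288, 0.7669]  P^+=[0.2403 0.0298; 0.0298 0.2478]
step 2: x^-=[1.1536, 0.4139]  P^-=[0.5563 -0.0806; -0.0806 0.4692]  S=[0.9244 -0.1413; -0.1413 0.9762]  K=[0.6239 0.0192; -0.1284 0.4604]  nu=[-2.3426, -3.0769]  x^+=[-0.3668, -0.7018]  P^+=[0.1995 0.0251; 0.0251 0.2303]
step 3: x^-=[-0.2829, -0.4924]  P^-=[0.5148 -0.0764; -0.0764 0.4587]  S=[0.8806 -0.1357; -0.1357 0.9659]  K=[0.6063 0.0167; -0.1313 0.4549]  nu=[2.6546, -0.0319]  x^+=[1.3259, -0.8554]  P^+=[0.1936 0.0235; 0.0235 0.2275]
step 4: x^-=[1.4636, -0.8661]  P^-=[0.5091 -0.0766; -0.0766 0.4573]  S=[0.8749 -0.1357; -0.1357 0.9644]  K=[0.6036 0.0161; -0.1321 0.4540]  nu=[0.9458, 0.5068]  x^+=[2.0427, -0.7610]  P^+=[0.1927 0.0230; 0.0230 0.2270]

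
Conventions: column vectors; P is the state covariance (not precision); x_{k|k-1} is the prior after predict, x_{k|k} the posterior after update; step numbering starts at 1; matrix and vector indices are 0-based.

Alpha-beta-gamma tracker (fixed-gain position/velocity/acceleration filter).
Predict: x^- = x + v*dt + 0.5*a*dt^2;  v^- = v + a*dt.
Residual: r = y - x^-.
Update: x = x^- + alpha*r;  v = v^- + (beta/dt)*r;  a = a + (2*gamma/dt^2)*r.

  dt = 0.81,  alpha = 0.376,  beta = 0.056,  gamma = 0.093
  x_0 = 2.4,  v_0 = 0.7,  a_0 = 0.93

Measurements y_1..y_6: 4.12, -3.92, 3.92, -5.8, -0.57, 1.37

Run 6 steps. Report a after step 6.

step 1: x_pred=3.2721  r=0.8479  x^+=3.5909  v^+=1.5119  a^+=1.1704
step 2: x_pred=5.1995  r=-9.1195  x^+=1.7706  v^+=1.8294  a^+=-1.4149
step 3: x_pred=2.7882  r=1.1318  x^+=3.2138  v^+=0.7616  a^+=-1.0941
step 4: x_pred=3.4718  r=-9.2718  x^+=-0.0144  v^+=-0.7656  a^+=-3.7226
step 5: x_pred=-1.8558  r=1.2858  x^+=-1.3723  v^+=-3.6920  a^+=-3.3581
step 6: x_pred=-5.4645  r=6.8345  x^+=-2.8947  v^+=-5.9396  a^+=-1.4205

a_post = -1.4205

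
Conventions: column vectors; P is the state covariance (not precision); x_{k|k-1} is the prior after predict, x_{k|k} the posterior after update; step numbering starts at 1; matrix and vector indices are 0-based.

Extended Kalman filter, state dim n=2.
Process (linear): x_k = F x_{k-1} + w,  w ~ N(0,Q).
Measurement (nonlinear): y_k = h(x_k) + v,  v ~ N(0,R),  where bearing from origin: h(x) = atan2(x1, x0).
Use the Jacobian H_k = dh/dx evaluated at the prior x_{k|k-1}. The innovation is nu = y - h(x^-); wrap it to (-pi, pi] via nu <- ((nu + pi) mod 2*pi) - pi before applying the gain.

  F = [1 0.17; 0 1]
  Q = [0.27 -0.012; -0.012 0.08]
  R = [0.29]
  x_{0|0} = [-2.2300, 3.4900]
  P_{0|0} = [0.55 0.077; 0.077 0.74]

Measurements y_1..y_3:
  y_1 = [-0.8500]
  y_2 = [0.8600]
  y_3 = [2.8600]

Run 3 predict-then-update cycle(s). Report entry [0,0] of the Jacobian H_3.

step 1: x^-=[-1.6367, 3.4900]  P^-=[0.8676 0.1908; 0.1908 0.8200]  H_jac=[-0.2349 -0.1101]  S=[0.3577]  K=[-0.6285; -0.3778]  nu=[-2.8593]  x^+=[0.1602, 4.5703]  P^+=[0.7263 0.1059; 0.1059 0.7689]
step 2: x^-=[0.9372, 4.5703]  P^-=[1.0545 0.2246; 0.2246 0.8489]  H_jac=[-0.2100 0.0431]  S=[0.3340]  K=[-0.6340; -0.0318]  nu=[-0.5085]  x^+=[1.2596, 4.5864]  P^+=[0.9203 0.2179; 0.2179 0.8486]
step 3: x^-=[2.0393, 4.5864]  P^-=[1.2889 0.3501; 0.3501 0.9286]  H_jac=[-0.1820 0.0809]  S=[0.3285]  K=[-0.6280; 0.0348]  nu=[1.7076]  x^+=[0.9669, 4.6458]  P^+=[1.1593 0.3573; 0.3573 0.9282]

H_jac[0,0] = -0.1820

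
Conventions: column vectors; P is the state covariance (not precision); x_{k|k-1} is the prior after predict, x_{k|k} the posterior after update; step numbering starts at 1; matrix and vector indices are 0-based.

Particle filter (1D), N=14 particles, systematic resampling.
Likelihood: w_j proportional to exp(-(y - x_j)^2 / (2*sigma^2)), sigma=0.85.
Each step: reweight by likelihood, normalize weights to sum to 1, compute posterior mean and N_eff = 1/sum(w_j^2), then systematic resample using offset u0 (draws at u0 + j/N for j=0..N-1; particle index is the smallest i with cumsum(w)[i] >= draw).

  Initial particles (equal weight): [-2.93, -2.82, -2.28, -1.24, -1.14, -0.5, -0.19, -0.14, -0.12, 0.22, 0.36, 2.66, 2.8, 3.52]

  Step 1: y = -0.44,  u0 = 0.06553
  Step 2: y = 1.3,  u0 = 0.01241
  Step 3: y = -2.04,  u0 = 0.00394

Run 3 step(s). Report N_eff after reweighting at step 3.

step 1: w=[0.0020, 0.0030, 0.0143, 0.0959, 0.1064, 0.1490, 0.1431, 0.1404, 0.1392, 0.1105, 0.0959, 0.0002, 0.0001, 0.0000]  mean=-0.3657  Neff=8.0717  idx=[3, 4, 4, 5, 5, 6, 6, 7, 7, 8, 8, 9, 10, 10]
step 2: w=[0.0036, 0.0051, 0.0051, 0.0333, 0.0333, 0.0675, 0.0675, 0.0747, 0.0747, 0.0777, 0.0777, 0.1399, 0.1701, 0.1701]  mean=0.0387  Neff=8.9269  idx=[2, 5, 6, 7, 8, 9, 9, 10, 11, 11, 12, 12, 13, 13]
step 3: w=[0.4428, 0.0726, 0.0726, 0.0638, 0.0638, 0.0605, 0.0605, 0.0605, 0.0226, 0.0226, 0.0144, 0.0144, 0.0144, 0.0144]  mean=-0.5414  Neff=4.3933  idx=[0, 0, 0, 0, 0, 0, 0, 1, 2, 3, 5, 6, 7, 9]

N_eff = 4.3933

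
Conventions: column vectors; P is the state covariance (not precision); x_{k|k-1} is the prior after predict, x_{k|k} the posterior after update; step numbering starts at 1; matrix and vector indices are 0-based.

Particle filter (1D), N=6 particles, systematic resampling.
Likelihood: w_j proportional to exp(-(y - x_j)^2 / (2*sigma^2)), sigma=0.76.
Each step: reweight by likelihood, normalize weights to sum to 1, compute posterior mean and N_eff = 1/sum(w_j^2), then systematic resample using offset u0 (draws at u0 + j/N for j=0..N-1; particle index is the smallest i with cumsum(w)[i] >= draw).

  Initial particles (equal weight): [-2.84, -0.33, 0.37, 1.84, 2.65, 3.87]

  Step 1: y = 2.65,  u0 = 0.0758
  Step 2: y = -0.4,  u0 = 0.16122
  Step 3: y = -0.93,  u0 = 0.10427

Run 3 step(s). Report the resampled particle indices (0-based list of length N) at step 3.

resampled_idx = [0, 1, 2, 3, 3, 4]

step 1: w=[0.0000, 0.0002, 0.0060, 0.3057, 0.5394, 0.1487]  mean=2.5694  Neff=2.4599  idx=[3, 3, 4, 4, 4, 5]
step 2: w=[0.4823, 0.4823, 0.0118, 0.0118, 0.0118, 0.0000]  mean=1.8687  Neff=2.1478  idx=[0, 0, 1, 1, 1, 4]
step 3: w=[0.1995, 0.1995, 0.1995, 0.1995, 0.1995, 0.0023]  mean=1.8419  Neff=5.0232  idx=[0, 1, 2, 3, 3, 4]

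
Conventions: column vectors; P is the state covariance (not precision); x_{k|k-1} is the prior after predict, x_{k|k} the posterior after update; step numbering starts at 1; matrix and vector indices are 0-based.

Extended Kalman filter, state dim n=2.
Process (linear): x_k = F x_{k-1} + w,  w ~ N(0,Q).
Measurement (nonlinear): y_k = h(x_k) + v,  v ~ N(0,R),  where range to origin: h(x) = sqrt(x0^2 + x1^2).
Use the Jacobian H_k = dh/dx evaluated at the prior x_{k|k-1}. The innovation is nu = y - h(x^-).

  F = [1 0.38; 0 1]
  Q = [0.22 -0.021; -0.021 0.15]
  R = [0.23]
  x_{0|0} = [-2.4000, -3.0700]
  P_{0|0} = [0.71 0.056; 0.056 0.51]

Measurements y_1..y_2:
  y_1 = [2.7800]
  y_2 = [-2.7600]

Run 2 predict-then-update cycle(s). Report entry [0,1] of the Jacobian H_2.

step 1: x^-=[-3.5666, -3.0700]  P^-=[1.0462 0.2288; 0.2288 0.6600]  H_jac=[-0.7579 -0.6524]  S=[1.3381]  K=[-0.7041; -0.4514]  nu=[-1.9259]  x^+=[-2.2105, -2.2007]  P^+=[0.3828 -0.1965; -0.1965 0.3874]
step 2: x^-=[-3.0468, -2.2007]  P^-=[0.5094 -0.0703; -0.0703 0.5374]  H_jac=[-0.8106 -0.5855]  S=[0.6823]  K=[-0.5449; -0.3777]  nu=[-6.5185]  x^+=[0.5054, 0.2612]  P^+=[0.3068 -0.2107; -0.2107 0.4401]

H_jac[0,1] = -0.5855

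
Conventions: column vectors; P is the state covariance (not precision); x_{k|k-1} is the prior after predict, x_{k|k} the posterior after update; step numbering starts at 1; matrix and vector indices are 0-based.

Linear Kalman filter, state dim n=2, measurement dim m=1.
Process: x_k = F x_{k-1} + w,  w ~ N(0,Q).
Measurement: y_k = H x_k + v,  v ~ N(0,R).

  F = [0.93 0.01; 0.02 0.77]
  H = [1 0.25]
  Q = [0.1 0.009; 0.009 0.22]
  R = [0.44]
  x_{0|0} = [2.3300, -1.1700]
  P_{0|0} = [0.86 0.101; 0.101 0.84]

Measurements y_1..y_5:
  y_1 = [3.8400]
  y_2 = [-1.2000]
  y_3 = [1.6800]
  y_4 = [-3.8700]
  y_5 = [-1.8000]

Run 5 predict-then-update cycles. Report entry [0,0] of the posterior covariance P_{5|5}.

P_post[0,0] = 0.1660

step 1: x^-=[2.1552, -0.8543]  P^-=[0.8458 0.1038; 0.1038 0.7215]  S=[1.3828]  K=[0.6304; 0.2055]  nu=[1.8984]  x^+=[3.3520, -0.4642]  P^+=[0.2962 -0.0753; -0.0753 0.6631]
step 2: x^-=[3.1127, -0.2904]  P^-=[0.3549 -0.0344; -0.0344 0.6109]  S=[0.8159]  K=[0.4244; 0.1451]  nu=[-4.2401]  x^+=[1.3131, -0.9056]  P^+=[0.2079 -0.0846; -0.0846 0.5938]
step 3: x^-=[1.2121, -0.6710]  P^-=[0.2783 -0.0432; -0.0432 0.5695]  S=[0.7323]  K=[0.3653; 0.1355]  nu=[0.6356]  x^+=[1.4443, -0.5849]  P^+=[0.1806 -0.0794; -0.0794 0.5561]
step 4: x^-=[1.3374, -0.4215]  P^-=[0.2548 -0.0402; -0.0402 0.5473]  S=[0.7089]  K=[0.3452; 0.1363]  nu=[-5.1020]  x^+=[-0.4239, -1.1167]  P^+=[0.1703 -0.0736; -0.0736 0.5342]
step 5: x^-=[-0.4054, -0.8684]  P^-=[0.2460 -0.0364; -0.0364 0.5345]  S=[0.7012]  K=[0.3378; 0.1386]  nu=[-1.1775]  x^+=[-0.8032, -1.0316]  P^+=[0.1660 -0.0693; -0.0693 0.5210]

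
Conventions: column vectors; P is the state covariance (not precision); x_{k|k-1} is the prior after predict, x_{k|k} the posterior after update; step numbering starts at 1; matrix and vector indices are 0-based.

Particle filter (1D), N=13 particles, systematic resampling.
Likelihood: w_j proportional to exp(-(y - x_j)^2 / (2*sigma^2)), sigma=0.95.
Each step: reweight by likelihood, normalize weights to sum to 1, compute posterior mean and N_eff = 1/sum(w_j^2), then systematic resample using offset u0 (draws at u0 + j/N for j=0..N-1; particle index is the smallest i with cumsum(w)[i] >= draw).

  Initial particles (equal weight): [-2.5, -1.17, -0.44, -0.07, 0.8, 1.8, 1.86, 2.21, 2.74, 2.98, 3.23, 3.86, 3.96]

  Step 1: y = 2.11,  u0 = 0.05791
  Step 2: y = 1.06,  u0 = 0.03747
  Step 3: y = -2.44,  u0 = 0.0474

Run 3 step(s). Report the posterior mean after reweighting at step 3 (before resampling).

step 1: w=[0.0000, 0.0005, 0.0048, 0.0126, 0.0679, 0.1667, 0.1698, 0.1748, 0.1411, 0.1156, 0.0877, 0.0322, 0.0264]  mean=2.2960  Neff=7.4275  idx=[4, 5, 5, 6, 6, 7, 7, 7, 8, 9, 9, 10, 12]
step 2: w=[0.1650, 0.1265, 0.1265, 0.1202, 0.1202, 0.0823, 0.0823, 0.0823, 0.0359, 0.0222, 0.0222, 0.0126, 0.0016]  mean=1.8584  Neff=9.0165  idx=[0, 0, 1, 1, 2, 3, 3, 4, 4, 5, 6, 7, 9]
step 3: w=[0.4758, 0.4758, 0.0075, 0.0075, 0.0075, 0.0057, 0.0057, 0.0057, 0.0057, 0.0010, 0.0010, 0.0010, 0.0000]  mean=0.8510  Neff=2.2070  idx=[0, 0, 0, 0, 0, 0, 1, 1, 1, 1, 1, 1, 4]

post_mean = 0.8510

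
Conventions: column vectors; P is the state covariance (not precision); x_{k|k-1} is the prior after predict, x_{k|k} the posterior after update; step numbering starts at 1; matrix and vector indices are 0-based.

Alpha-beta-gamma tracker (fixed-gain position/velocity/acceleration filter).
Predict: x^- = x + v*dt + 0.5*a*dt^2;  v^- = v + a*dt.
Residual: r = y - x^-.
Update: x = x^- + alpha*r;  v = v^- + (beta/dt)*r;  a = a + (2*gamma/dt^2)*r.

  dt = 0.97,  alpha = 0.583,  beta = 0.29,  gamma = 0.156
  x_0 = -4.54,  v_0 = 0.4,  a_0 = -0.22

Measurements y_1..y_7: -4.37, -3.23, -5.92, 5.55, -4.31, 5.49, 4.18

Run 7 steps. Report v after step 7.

step 1: x_pred=-4.2555  r=-0.1145  x^+=-4.3223  v^+=0.1524  a^+=-0.2580
step 2: x_pred=-4.2958  r=1.0658  x^+=-3.6744  v^+=0.2208  a^+=0.0955
step 3: x_pred=-3.4154  r=-2.5046  x^+=-4.8756  v^+=-0.4354  a^+=-0.7351
step 4: x_pred=-5.6438  r=11.1938  x^+=0.8822  v^+=2.1981  a^+=2.9767
step 5: x_pred=4.4148  r=-8.7248  x^+=-0.6718  v^+=2.4771  a^+=0.0836
step 6: x_pred=1.7704  r=3.7196  x^+=3.9389  v^+=3.6703  a^+=1.3170
step 7: x_pred=8.1187  r=-3.9387  x^+=5.8224  v^+=3.7703  a^+=0.0110

v_post = 3.7703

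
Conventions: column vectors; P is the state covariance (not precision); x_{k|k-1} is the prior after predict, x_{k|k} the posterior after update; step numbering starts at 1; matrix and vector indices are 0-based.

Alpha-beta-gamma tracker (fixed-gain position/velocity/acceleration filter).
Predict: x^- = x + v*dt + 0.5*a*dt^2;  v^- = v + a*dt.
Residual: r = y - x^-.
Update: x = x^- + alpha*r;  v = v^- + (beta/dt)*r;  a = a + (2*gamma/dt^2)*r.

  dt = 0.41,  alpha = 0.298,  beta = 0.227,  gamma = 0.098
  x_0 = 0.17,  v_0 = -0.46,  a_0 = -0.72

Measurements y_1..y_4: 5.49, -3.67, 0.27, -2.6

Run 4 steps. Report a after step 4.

step 1: x_pred=-0.0791  r=5.5691  x^+=1.5805  v^+=2.3282  a^+=5.7734
step 2: x_pred=3.0203  r=-6.6903  x^+=1.0266  v^+=0.9912  a^+=-2.0273
step 3: x_pred=1.2626  r=-0.9926  x^+=0.9668  v^+=-0.3896  a^+=-3.1846
step 4: x_pred=0.5394  r=-3.1394  x^+=-0.3961  v^+=-3.4334  a^+=-6.8450

a_post = -6.8450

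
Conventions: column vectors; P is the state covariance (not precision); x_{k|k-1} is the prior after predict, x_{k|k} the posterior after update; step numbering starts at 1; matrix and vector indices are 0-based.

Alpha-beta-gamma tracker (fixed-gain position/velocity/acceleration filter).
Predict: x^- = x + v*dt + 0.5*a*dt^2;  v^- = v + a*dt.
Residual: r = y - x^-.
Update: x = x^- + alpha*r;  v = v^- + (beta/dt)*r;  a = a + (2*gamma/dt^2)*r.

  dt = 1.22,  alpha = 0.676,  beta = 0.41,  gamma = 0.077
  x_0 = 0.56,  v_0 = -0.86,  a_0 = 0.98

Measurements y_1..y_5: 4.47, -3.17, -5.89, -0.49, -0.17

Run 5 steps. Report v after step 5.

step 1: x_pred=0.2401  r=4.2299  x^+=3.0995  v^+=1.7571  a^+=1.4177
step 2: x_pred=6.2982  r=-9.4682  x^+=-0.1023  v^+=0.3047  a^+=0.4380
step 3: x_pred=0.5954  r=-6.4854  x^+=-3.7887  v^+=-1.3404  a^+=-0.2330
step 4: x_pred=-5.5975  r=5.1075  x^+=-2.1448  v^+=0.0917  a^+=0.2954
step 5: x_pred=-1.8131  r=1.6431  x^+=-0.7024  v^+=1.0043  a^+=0.4654

v_post = 1.0043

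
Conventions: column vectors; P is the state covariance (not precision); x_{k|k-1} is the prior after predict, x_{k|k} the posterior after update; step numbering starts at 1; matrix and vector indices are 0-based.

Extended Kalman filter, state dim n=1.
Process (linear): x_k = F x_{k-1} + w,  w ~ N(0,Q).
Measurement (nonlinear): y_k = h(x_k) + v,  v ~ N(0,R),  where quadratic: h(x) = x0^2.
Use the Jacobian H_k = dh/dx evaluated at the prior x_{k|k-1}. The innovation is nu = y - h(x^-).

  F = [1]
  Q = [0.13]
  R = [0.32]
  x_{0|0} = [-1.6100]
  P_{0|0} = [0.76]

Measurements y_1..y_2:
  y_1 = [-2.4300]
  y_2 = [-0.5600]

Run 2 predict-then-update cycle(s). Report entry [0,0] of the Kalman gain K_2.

K[0,0] = -0.1004

step 1: x^-=[-1.6100]  P^-=[0.8900]  H_jac=[-3.2200]  S=[9.5479]  K=[-0.3002]  nu=[-5.0221]  x^+=[-0.1026]  P^+=[0.0298]
step 2: x^-=[-0.1026]  P^-=[0.1598]  H_jac=[-0.2052]  S=[0.3267]  K=[-0.1004]  nu=[-0.5705]  x^+=[-0.0453]  P^+=[0.1565]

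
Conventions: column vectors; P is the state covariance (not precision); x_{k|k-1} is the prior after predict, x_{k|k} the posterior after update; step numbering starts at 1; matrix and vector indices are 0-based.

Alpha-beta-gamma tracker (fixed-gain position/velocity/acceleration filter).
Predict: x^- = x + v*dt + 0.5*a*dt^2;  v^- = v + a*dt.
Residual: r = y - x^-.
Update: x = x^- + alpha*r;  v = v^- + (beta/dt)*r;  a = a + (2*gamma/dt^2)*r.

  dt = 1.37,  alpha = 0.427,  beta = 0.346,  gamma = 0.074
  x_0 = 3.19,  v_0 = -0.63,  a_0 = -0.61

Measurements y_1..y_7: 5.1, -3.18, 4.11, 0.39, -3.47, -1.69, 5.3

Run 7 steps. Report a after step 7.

a_post = 0.8698

step 1: x_pred=1.7544  r=3.3456  x^+=3.1830  v^+=-0.6208  a^+=-0.3462
step 2: x_pred=2.0077  r=-5.1877  x^+=-0.2075  v^+=-2.4052  a^+=-0.7553
step 3: x_pred=-4.2114  r=8.3214  x^+=-0.6582  v^+=-1.3383  a^+=-0.0991
step 4: x_pred=-2.5846  r=2.9746  x^+=-1.3145  v^+=-0.7228  a^+=0.1355
step 5: x_pred=-2.1776  r=-1.2924  x^+=-2.7294  v^+=-0.8636  a^+=0.0336
step 6: x_pred=-3.8811  r=2.1911  x^+=-2.9455  v^+=-0.2643  a^+=0.2063
step 7: x_pred=-3.1139  r=8.4139  x^+=0.4788  v^+=2.1434  a^+=0.8698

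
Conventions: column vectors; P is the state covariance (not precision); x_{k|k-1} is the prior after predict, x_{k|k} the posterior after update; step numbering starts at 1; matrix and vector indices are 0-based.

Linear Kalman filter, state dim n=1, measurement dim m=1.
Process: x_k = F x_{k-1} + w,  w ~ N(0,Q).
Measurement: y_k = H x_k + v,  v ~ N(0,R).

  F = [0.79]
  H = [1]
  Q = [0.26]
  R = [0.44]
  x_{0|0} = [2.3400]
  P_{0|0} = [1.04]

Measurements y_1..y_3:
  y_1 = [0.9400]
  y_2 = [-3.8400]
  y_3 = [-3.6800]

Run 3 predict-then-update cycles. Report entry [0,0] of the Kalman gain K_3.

step 1: x^-=[1.8486]  P^-=[0.9091]  S=[1.3491]  K=[0.6738]  nu=[-0.9086]  x^+=[1.2363]  P^+=[0.2965]
step 2: x^-=[0.9767]  P^-=[0.4450]  S=[0.8850]  K=[0.5028]  nu=[-4.8167]  x^+=[-1.4454]  P^+=[0.2213]
step 3: x^-=[-1.1418]  P^-=[0.3981]  S=[0.8381]  K=[0.4750]  nu=[-2.5382]  x^+=[-2.3474]  P^+=[0.2090]

K[0,0] = 0.4750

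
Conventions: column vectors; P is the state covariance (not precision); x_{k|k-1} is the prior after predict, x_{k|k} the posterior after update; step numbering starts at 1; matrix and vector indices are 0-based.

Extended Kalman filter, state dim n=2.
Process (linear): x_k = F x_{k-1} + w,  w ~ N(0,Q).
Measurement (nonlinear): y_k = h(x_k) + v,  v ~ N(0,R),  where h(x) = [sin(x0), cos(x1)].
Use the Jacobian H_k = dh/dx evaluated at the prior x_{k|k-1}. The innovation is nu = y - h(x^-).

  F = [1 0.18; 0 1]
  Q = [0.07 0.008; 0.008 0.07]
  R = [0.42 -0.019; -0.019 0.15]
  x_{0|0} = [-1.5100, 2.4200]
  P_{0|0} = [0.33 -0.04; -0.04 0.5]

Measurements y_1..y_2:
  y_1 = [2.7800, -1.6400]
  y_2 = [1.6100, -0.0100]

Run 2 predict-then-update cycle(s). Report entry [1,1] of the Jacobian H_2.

H_jac[1,1] = 0.0649

step 1: x^-=[-1.0744, 2.4200]  P^-=[0.4018 0.0580; 0.0580 0.5700]  H_jac=[0.4763 0.0000; 0.0000 -0.6606]  S=[0.5111 -0.0372; -0.0372 0.3987]  K=[0.3699 -0.0615; -0.0149 -0.9457]  nu=[3.6593, -0.8892]  x^+=[0.3339, 3.2065]  P^+=[0.3287 0.0246; 0.0246 0.2143]
step 2: x^-=[0.9111, 3.2065]  P^-=[0.4145 0.0712; 0.0712 0.2843]  H_jac=[0.6129 0.0000; 0.0000 0.0649]  S=[0.5757 -0.0162; -0.0162 0.1512]  K=[0.4434 0.0780; 0.0795 0.1306]  nu=[0.8198, 0.9879]  x^+=[1.3517, 3.4007]  P^+=[0.3015 0.0504; 0.0504 0.2784]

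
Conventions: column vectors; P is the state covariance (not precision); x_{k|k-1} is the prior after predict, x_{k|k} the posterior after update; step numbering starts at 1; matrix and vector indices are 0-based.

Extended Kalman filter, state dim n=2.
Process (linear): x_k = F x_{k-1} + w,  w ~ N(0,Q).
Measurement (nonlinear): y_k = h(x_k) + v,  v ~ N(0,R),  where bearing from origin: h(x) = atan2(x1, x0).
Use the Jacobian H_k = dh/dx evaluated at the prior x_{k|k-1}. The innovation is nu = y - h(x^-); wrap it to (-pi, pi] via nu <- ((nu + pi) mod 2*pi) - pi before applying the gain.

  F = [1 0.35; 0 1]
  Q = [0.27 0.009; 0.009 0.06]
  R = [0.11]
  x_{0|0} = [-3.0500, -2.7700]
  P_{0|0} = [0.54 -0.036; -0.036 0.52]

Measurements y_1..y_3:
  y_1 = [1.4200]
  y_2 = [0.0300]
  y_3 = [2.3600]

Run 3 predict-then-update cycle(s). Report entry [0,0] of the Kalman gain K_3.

K[0,0] = 0.2718

step 1: x^-=[-4.0195, -2.7700]  P^-=[0.8485 0.1550; 0.1550 0.5800]  H_jac=[0.1162 -0.1687]  S=[0.1319]  K=[0.5496; -0.6052]  nu=[-2.3250]  x^+=[-5.2973, -1.3630]  P^+=[0.8087 0.1989; 0.1989 0.5317]
step 2: x^-=[-5.7744, -1.3630]  P^-=[1.2830 0.3940; 0.3940 0.5917]  H_jac=[0.0387 -0.1640]  S=[0.1228]  K=[-0.1217; -0.6660]  nu=[2.9398]  x^+=[-6.1321, -3.3208]  P^+=[1.2812 0.3840; 0.3840 0.5372]
step 3: x^-=[-7.2944, -3.3208]  P^-=[1.8858 0.5810; 0.5810 0.5972]  H_jac=[0.0517 -0.1136]  S=[0.1159]  K=[0.2718; -0.3259]  nu=[-1.2088]  x^+=[-7.6230, -2.9268]  P^+=[1.8772 0.5913; 0.5913 0.5849]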